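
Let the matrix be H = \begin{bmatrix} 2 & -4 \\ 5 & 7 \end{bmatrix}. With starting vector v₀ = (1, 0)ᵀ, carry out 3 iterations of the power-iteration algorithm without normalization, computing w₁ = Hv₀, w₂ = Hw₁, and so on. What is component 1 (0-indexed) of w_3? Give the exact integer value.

w1 = Hv₀ = (2·1 + (-4)·0; 5·1 + 7·0) = (2, 5)
w2 = Hw1 = (2·2 + (-4)·5; 5·2 + 7·5) = (-16, 45)
w3 = Hw2 = (-212, 235)
The requested component of w3 is 235.

235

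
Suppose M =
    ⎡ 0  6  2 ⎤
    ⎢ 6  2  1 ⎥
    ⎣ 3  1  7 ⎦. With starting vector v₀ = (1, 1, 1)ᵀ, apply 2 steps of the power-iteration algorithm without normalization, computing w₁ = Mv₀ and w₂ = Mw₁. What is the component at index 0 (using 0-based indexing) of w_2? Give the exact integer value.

76

w1 = Mv₀ = (8, 9, 11)
w2 = Mw1 = (76, 77, 110)
The requested component of w2 is 76.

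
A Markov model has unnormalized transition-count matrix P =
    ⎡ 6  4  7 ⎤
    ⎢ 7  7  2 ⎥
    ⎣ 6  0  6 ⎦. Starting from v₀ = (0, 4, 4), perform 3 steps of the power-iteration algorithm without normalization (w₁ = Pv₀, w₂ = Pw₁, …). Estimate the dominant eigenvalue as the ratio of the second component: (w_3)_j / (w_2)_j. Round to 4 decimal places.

14.9737

w1 = Pv₀ = (6·0 + 4·4 + 7·4; 7·0 + 7·4 + 2·4; 6·0 + 0·4 + 6·4) = (44, 36, 24)
w2 = Pw1 = (6·44 + 4·36 + 7·24; 7·44 + 7·36 + 2·24; 6·44 + 0·36 + 6·24) = (576, 608, 408)
w3 = Pw2 = (8744, 9104, 5904)
Ratio at component: 9104 / 608 = 14.9737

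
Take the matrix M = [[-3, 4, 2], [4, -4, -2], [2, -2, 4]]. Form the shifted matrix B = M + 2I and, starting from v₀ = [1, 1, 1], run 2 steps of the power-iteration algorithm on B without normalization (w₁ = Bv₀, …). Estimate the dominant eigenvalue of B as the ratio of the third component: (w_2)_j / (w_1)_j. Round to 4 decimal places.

μ ≈ 7.6667

B = M + 2I has rows (-1, 4, 2); (4, -2, -2); (2, -2, 6)
w1 = Bv₀ = (5, 0, 6)
w2 = Bw1 = (7, 8, 46)
Ratio: 46/6 = 7.6667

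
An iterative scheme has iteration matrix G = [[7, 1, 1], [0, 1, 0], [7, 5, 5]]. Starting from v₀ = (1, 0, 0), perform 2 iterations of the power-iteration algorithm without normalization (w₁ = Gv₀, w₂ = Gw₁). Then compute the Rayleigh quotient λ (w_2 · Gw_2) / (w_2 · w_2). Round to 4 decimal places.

w1 = Gv₀ = (7·1 + 1·0 + 1·0; 0·1 + 1·0 + 0·0; 7·1 + 5·0 + 5·0) = (7, 0, 7)
w2 = Gw1 = (7·7 + 1·0 + 1·7; 0·7 + 1·0 + 0·7; 7·7 + 5·0 + 5·7) = (56, 0, 84)
Gw2 = (476, 0, 812)
w2·Gw2 = 56·476 + 0·0 + 84·812 = 94864; w2·w2 = 56·56 + 0·0 + 84·84 = 10192
λ ≈ 94864/10192 = 9.3077

9.3077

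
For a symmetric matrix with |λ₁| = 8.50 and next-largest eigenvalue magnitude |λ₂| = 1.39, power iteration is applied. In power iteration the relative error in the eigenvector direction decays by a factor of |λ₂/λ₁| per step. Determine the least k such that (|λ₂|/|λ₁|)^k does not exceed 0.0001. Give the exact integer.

6

|λ₂/λ₁| = 1.39/8.50 = 0.16353
Need k ≥ ln(0.0001) / ln(0.16353) = -9.2103 / -1.8108 ≈ 5.086
Smallest integer k satisfying the bound: 6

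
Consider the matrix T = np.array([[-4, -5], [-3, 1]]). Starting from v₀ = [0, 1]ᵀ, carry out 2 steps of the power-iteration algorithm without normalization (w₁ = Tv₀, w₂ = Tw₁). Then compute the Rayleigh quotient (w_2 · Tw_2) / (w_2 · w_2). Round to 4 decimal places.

-5.3306

w1 = Tv₀ = ((-4)·0 + (-5)·1; (-3)·0 + 1·1) = (-5, 1)
w2 = Tw1 = ((-4)·(-5) + (-5)·1; (-3)·(-5) + 1·1) = (15, 16)
Tw2 = (-140, -29)
w2·Tw2 = 15·(-140) + 16·(-29) = -2564; w2·w2 = 15·15 + 16·16 = 481
λ ≈ -2564/481 = -5.3306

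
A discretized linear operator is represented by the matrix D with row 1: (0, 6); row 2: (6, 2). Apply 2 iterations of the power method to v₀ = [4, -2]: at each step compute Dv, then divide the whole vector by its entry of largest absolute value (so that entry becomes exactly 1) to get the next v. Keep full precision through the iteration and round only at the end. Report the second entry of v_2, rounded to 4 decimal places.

-0.2667

Dv0 = (-12.00000, 20.00000); divide by 20.00000 → v1 = (-0.60000, 1.00000)
Dv1 = (6.00000, -1.60000); divide by 6.00000 → v2 = (1.00000, -0.26667)
Requested entry of v2: -32/120 = -0.2667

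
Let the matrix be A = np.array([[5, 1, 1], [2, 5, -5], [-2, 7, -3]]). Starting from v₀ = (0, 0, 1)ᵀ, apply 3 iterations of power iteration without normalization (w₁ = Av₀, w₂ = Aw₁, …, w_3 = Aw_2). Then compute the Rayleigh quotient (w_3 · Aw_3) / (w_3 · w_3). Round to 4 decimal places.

3.7688

w1 = Av₀ = (5·0 + 1·0 + 1·1; 2·0 + 5·0 + (-5)·1; (-2)·0 + 7·0 + (-3)·1) = (1, -5, -3)
w2 = Aw1 = (5·1 + 1·(-5) + 1·(-3); 2·1 + 5·(-5) + (-5)·(-3); (-2)·1 + 7·(-5) + (-3)·(-3)) = (-3, -8, -28)
w3 = Aw2 = (-51, 94, 34)
Aw3 = (-127, 198, 658)
w3·Aw3 = (-51)·(-127) + 94·198 + 34·658 = 47461; w3·w3 = (-51)·(-51) + 94·94 + 34·34 = 12593
λ ≈ 47461/12593 = 3.7688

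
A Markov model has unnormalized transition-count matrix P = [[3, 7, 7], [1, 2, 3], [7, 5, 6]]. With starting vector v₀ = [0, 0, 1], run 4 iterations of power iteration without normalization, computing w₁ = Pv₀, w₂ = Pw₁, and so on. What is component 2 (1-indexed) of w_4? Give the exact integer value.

6090

w1 = Pv₀ = (3·0 + 7·0 + 7·1; 1·0 + 2·0 + 3·1; 7·0 + 5·0 + 6·1) = (7, 3, 6)
w2 = Pw1 = (3·7 + 7·3 + 7·6; 1·7 + 2·3 + 3·6; 7·7 + 5·3 + 6·6) = (84, 31, 100)
w3 = Pw2 = (1169, 446, 1343)
w4 = Pw3 = (16030, 6090, 18471)
The requested component of w4 is 6090.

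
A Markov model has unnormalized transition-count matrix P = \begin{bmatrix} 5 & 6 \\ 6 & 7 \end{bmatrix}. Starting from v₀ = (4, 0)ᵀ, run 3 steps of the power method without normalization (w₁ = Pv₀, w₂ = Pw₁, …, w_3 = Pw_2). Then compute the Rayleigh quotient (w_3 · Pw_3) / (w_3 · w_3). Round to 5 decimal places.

w1 = Pv₀ = (5·4 + 6·0; 6·4 + 7·0) = (20, 24)
w2 = Pw1 = (5·20 + 6·24; 6·20 + 7·24) = (244, 288)
w3 = Pw2 = (2948, 3480)
Pw3 = (35620, 42048)
w3·Pw3 = 2948·35620 + 3480·42048 = 251334800; w3·w3 = 2948·2948 + 3480·3480 = 20801104
λ ≈ 251334800/20801104 = 12.08276

12.08276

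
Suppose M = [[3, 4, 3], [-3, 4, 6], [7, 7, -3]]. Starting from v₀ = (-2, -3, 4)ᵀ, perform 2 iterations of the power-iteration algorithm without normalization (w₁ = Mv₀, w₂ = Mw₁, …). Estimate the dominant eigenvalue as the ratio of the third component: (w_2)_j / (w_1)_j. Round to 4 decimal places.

λ ≈ -4.7872

w1 = Mv₀ = (-6, 18, -47)
w2 = Mw1 = (-87, -192, 225)
Ratio at component: 225 / -47 = -4.7872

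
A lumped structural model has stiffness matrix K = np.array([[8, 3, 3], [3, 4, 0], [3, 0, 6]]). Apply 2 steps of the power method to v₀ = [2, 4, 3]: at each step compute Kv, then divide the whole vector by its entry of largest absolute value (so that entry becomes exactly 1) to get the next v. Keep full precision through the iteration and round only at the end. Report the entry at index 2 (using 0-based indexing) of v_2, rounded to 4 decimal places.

0.5876

Kv0 = (37.00000, 22.00000, 24.00000); divide by 37.00000 → v1 = (1.00000, 0.59459, 0.64865)
Kv1 = (11.72973, 5.37838, 6.89189); divide by 11.72973 → v2 = (1.00000, 0.45853, 0.58756)
Requested entry of v2: 255/434 = 0.5876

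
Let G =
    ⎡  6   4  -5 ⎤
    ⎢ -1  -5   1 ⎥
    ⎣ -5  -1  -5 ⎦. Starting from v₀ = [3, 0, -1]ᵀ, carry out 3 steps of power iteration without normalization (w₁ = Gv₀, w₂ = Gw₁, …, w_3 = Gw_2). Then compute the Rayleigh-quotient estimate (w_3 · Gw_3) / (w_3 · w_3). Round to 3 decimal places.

w1 = Gv₀ = (6·3 + 4·0 + (-5)·(-1); (-1)·3 + (-5)·0 + 1·(-1); (-5)·3 + (-1)·0 + (-5)·(-1)) = (23, -4, -10)
w2 = Gw1 = (6·23 + 4·(-4) + (-5)·(-10); (-1)·23 + (-5)·(-4) + 1·(-10); (-5)·23 + (-1)·(-4) + (-5)·(-10)) = (172, -13, -61)
w3 = Gw2 = (1285, -168, -542)
Gw3 = (9748, -987, -3547)
w3·Gw3 = 1285·9748 + (-168)·(-987) + (-542)·(-3547) = 14614470; w3·w3 = 1285·1285 + (-168)·(-168) + (-542)·(-542) = 1973213
λ ≈ 14614470/1973213 = 7.406

7.406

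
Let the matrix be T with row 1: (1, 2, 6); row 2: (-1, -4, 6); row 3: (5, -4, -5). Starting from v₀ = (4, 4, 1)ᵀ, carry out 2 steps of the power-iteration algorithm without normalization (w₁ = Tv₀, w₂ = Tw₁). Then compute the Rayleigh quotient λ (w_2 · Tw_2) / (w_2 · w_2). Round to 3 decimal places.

-5.617

w1 = Tv₀ = (1·4 + 2·4 + 6·1; (-1)·4 + (-4)·4 + 6·1; 5·4 + (-4)·4 + (-5)·1) = (18, -14, -1)
w2 = Tw1 = (1·18 + 2·(-14) + 6·(-1); (-1)·18 + (-4)·(-14) + 6·(-1); 5·18 + (-4)·(-14) + (-5)·(-1)) = (-16, 32, 151)
Tw2 = (954, 794, -963)
w2·Tw2 = (-16)·954 + 32·794 + 151·(-963) = -135269; w2·w2 = (-16)·(-16) + 32·32 + 151·151 = 24081
λ ≈ -135269/24081 = -5.617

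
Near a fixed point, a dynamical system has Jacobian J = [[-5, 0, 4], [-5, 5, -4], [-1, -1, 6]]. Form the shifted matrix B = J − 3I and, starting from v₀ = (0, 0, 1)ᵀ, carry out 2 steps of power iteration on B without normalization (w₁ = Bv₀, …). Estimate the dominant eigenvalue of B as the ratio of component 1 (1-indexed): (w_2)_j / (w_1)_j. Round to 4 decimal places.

-5.0000

B = J − 3I has rows (-8, 0, 4); (-5, 2, -4); (-1, -1, 3)
w1 = Bv₀ = ((-8)·0 + 0·0 + 4·1; (-5)·0 + 2·0 + (-4)·1; (-1)·0 + (-1)·0 + 3·1) = (4, -4, 3)
w2 = Bw1 = ((-8)·4 + 0·(-4) + 4·3; (-5)·4 + 2·(-4) + (-4)·3; (-1)·4 + (-1)·(-4) + 3·3) = (-20, -40, 9)
Ratio: -20/4 = -5.0000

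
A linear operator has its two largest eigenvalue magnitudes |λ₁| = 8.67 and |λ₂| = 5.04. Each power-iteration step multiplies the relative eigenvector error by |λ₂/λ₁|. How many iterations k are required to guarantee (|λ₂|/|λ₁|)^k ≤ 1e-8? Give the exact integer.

|λ₂/λ₁| = 5.04/8.67 = 0.58131
Need k ≥ ln(1e-8) / ln(0.58131) = -18.4207 / -0.5425 ≈ 33.958
Smallest integer k satisfying the bound: 34

34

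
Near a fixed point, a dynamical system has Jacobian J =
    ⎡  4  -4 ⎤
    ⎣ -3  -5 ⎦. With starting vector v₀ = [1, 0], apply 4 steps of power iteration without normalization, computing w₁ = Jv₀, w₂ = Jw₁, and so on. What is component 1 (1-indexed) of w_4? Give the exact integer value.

796

w1 = Jv₀ = (4·1 + (-4)·0; (-3)·1 + (-5)·0) = (4, -3)
w2 = Jw1 = (4·4 + (-4)·(-3); (-3)·4 + (-5)·(-3)) = (28, 3)
w3 = Jw2 = (100, -99)
w4 = Jw3 = (796, 195)
The requested component of w4 is 796.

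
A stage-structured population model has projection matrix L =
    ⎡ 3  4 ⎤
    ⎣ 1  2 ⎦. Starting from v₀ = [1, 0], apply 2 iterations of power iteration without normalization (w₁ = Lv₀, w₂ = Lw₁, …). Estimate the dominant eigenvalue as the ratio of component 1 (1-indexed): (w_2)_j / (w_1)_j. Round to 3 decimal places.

λ ≈ 4.333

w1 = Lv₀ = (3·1 + 4·0; 1·1 + 2·0) = (3, 1)
w2 = Lw1 = (3·3 + 4·1; 1·3 + 2·1) = (13, 5)
Ratio at component: 13 / 3 = 4.333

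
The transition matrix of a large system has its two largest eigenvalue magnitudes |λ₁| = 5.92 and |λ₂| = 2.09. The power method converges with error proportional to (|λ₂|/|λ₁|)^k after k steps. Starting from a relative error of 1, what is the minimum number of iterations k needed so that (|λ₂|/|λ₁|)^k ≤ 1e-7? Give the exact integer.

|λ₂/λ₁| = 2.09/5.92 = 0.35304
Need k ≥ ln(1e-7) / ln(0.35304) = -16.1181 / -1.0412 ≈ 15.481
Smallest integer k satisfying the bound: 16

16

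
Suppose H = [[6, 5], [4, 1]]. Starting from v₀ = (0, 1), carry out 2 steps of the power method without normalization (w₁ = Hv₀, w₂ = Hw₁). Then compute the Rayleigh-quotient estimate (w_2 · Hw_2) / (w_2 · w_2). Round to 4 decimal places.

w1 = Hv₀ = (5, 1)
w2 = Hw1 = (35, 21)
Hw2 = (315, 161)
w2·Hw2 = 35·315 + 21·161 = 14406; w2·w2 = 35·35 + 21·21 = 1666
λ ≈ 14406/1666 = 8.6471

λ ≈ 8.6471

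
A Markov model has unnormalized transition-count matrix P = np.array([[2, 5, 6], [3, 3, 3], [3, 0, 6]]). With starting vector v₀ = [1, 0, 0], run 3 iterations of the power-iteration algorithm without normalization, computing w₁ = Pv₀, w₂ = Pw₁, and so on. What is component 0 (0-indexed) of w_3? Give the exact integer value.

338

w1 = Pv₀ = (2·1 + 5·0 + 6·0; 3·1 + 3·0 + 3·0; 3·1 + 0·0 + 6·0) = (2, 3, 3)
w2 = Pw1 = (2·2 + 5·3 + 6·3; 3·2 + 3·3 + 3·3; 3·2 + 0·3 + 6·3) = (37, 24, 24)
w3 = Pw2 = (338, 255, 255)
The requested component of w3 is 338.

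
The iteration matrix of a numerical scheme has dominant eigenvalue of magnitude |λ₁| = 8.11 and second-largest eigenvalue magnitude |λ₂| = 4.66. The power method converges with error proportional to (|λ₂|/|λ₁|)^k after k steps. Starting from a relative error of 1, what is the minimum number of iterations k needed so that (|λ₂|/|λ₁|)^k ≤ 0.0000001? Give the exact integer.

30

|λ₂/λ₁| = 4.66/8.11 = 0.57460
Need k ≥ ln(0.0000001) / ln(0.57460) = -16.1181 / -0.5541 ≈ 29.090
Smallest integer k satisfying the bound: 30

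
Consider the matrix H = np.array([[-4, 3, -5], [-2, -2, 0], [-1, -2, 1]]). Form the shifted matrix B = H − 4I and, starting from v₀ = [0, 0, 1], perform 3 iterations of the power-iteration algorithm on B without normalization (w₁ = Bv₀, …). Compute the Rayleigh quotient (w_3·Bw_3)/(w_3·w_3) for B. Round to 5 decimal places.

B = H − 4I has rows (-8, 3, -5); (-2, -6, 0); (-1, -2, -3)
w1 = Bv₀ = (-5, 0, -3)
w2 = Bw1 = (55, 10, 14)
w3 = Bw2 = (-480, -170, -117)
Bw3 = (3915, 1980, 1171)
w3·Bw3 = -2352807; w3·w3 = 272989; μ ≈ -2352807/272989 = -8.61869

μ ≈ -8.61869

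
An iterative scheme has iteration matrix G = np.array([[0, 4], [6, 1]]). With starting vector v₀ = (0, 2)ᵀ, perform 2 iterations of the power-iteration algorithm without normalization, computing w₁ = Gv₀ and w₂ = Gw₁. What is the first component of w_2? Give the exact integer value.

8

w1 = Gv₀ = (0·0 + 4·2; 6·0 + 1·2) = (8, 2)
w2 = Gw1 = (0·8 + 4·2; 6·8 + 1·2) = (8, 50)
The requested component of w2 is 8.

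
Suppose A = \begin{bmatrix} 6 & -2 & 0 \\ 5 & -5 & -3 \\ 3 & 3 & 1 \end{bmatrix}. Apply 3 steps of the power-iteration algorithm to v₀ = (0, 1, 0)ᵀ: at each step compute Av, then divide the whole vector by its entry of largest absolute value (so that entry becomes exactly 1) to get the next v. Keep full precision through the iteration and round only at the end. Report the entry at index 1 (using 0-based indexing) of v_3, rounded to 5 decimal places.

Av0 = (-2.000000, -5.000000, 3.000000); divide by -5.000000 → v1 = (0.400000, 1.000000, -0.600000)
Av1 = (0.400000, -1.200000, 3.600000); divide by 3.600000 → v2 = (0.111111, -0.333333, 1.000000)
Av2 = (1.333333, -0.777778, 0.333333); divide by 1.333333 → v3 = (1.000000, -0.583333, 0.250000)
Requested entry of v3: 14/-24 = -0.58333

-0.58333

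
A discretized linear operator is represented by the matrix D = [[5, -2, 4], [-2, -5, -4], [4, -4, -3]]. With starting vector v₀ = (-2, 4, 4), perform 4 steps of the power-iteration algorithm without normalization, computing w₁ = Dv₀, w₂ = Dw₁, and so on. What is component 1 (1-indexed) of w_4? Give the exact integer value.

-5330

w1 = Dv₀ = (-2, -32, -36)
w2 = Dw1 = (-90, 308, 228)
w3 = Dw2 = (-154, -2272, -2276)
w4 = Dw3 = (-5330, 20772, 15300)
The requested component of w4 is -5330.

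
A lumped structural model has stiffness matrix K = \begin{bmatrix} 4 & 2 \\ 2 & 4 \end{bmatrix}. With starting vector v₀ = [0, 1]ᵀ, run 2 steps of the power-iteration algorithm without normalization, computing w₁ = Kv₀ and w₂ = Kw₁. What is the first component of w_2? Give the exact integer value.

16

w1 = Kv₀ = (4·0 + 2·1; 2·0 + 4·1) = (2, 4)
w2 = Kw1 = (4·2 + 2·4; 2·2 + 4·4) = (16, 20)
The requested component of w2 is 16.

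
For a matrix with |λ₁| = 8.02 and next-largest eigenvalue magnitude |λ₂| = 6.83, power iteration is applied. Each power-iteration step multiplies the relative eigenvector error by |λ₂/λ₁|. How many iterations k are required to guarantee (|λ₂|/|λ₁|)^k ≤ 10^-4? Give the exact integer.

|λ₂/λ₁| = 6.83/8.02 = 0.85162
Need k ≥ ln(10^-4) / ln(0.85162) = -9.2103 / -0.1606 ≈ 57.345
Smallest integer k satisfying the bound: 58

58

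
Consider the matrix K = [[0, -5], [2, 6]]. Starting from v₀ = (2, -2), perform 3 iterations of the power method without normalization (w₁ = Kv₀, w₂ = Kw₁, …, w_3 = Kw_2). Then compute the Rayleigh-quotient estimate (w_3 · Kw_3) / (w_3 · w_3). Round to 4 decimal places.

w1 = Kv₀ = (10, -8)
w2 = Kw1 = (40, -28)
w3 = Kw2 = (140, -88)
Kw3 = (440, -248)
w3·Kw3 = 140·440 + (-88)·(-248) = 83424; w3·w3 = 140·140 + (-88)·(-88) = 27344
λ ≈ 83424/27344 = 3.0509

λ ≈ 3.0509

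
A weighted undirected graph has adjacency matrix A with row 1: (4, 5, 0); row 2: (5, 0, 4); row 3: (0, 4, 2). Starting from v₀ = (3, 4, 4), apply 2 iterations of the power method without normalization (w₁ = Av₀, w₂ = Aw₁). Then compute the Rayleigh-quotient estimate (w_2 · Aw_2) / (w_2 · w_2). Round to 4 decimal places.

w1 = Av₀ = (4·3 + 5·4 + 0·4; 5·3 + 0·4 + 4·4; 0·3 + 4·4 + 2·4) = (32, 31, 24)
w2 = Aw1 = (4·32 + 5·31 + 0·24; 5·32 + 0·31 + 4·24; 0·32 + 4·31 + 2·24) = (283, 256, 172)
Aw2 = (2412, 2103, 1368)
w2·Aw2 = 283·2412 + 256·2103 + 172·1368 = 1456260; w2·w2 = 283·283 + 256·256 + 172·172 = 175209
λ ≈ 1456260/175209 = 8.3116

λ ≈ 8.3116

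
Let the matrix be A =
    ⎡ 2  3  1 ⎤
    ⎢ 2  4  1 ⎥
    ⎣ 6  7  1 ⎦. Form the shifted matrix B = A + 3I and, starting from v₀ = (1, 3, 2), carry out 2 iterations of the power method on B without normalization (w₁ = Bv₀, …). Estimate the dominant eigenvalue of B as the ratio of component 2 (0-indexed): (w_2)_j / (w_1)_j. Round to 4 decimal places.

B = A + 3I has rows (5, 3, 1); (2, 7, 1); (6, 7, 4)
w1 = Bv₀ = (5·1 + 3·3 + 1·2; 2·1 + 7·3 + 1·2; 6·1 + 7·3 + 4·2) = (16, 25, 35)
w2 = Bw1 = (5·16 + 3·25 + 1·35; 2·16 + 7·25 + 1·35; 6·16 + 7·25 + 4·35) = (190, 242, 411)
Ratio: 411/35 = 11.7429

μ ≈ 11.7429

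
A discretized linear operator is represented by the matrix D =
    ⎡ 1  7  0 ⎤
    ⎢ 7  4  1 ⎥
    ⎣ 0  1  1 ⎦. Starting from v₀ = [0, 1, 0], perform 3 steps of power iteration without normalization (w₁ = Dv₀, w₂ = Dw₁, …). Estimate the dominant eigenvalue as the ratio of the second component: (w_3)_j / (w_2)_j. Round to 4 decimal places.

w1 = Dv₀ = (7, 4, 1)
w2 = Dw1 = (35, 66, 5)
w3 = Dw2 = (497, 514, 71)
Ratio at component: 514 / 66 = 7.7879

λ ≈ 7.7879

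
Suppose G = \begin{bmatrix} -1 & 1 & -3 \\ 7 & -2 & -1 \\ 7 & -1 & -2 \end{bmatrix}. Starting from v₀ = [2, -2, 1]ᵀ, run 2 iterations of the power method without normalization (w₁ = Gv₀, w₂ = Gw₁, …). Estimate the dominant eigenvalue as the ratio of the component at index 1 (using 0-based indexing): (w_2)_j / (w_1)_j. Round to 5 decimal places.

w1 = Gv₀ = ((-1)·2 + 1·(-2) + (-3)·1; 7·2 + (-2)·(-2) + (-1)·1; 7·2 + (-1)·(-2) + (-2)·1) = (-7, 17, 14)
w2 = Gw1 = ((-1)·(-7) + 1·17 + (-3)·14; 7·(-7) + (-2)·17 + (-1)·14; 7·(-7) + (-1)·17 + (-2)·14) = (-18, -97, -94)
Ratio at component: -97 / 17 = -5.70588

λ ≈ -5.70588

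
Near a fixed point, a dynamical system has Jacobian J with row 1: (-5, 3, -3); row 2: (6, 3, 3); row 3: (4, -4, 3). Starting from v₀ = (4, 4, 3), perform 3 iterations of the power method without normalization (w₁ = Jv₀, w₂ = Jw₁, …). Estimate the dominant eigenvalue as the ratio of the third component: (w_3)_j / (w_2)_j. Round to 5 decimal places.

w1 = Jv₀ = (-17, 45, 9)
w2 = Jw1 = (193, 60, -221)
w3 = Jw2 = (-122, 675, -131)
Ratio at component: -131 / -221 = 0.59276

λ ≈ 0.59276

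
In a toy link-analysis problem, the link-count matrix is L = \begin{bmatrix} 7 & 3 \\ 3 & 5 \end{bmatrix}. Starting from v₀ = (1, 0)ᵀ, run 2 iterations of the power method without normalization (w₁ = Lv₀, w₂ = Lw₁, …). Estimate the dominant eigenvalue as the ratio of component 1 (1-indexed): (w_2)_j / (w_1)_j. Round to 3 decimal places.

w1 = Lv₀ = (7·1 + 3·0; 3·1 + 5·0) = (7, 3)
w2 = Lw1 = (7·7 + 3·3; 3·7 + 5·3) = (58, 36)
Ratio at component: 58 / 7 = 8.286

λ ≈ 8.286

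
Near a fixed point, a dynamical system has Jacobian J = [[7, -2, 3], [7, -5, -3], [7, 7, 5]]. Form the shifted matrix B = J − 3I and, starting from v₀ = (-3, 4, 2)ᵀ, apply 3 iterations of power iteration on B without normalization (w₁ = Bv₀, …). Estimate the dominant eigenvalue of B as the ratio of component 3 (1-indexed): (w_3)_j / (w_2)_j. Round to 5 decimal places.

μ ≈ -4.24131

B = J − 3I has rows (4, -2, 3); (7, -8, -3); (7, 7, 2)
w1 = Bv₀ = (4·(-3) + (-2)·4 + 3·2; 7·(-3) + (-8)·4 + (-3)·2; 7·(-3) + 7·4 + 2·2) = (-14, -59, 11)
w2 = Bw1 = (4·(-14) + (-2)·(-59) + 3·11; 7·(-14) + (-8)·(-59) + (-3)·11; 7·(-14) + 7·(-59) + 2·11) = (95, 341, -489)
w3 = Bw2 = (-1769, -596, 2074)
Ratio: 2074/-489 = -4.24131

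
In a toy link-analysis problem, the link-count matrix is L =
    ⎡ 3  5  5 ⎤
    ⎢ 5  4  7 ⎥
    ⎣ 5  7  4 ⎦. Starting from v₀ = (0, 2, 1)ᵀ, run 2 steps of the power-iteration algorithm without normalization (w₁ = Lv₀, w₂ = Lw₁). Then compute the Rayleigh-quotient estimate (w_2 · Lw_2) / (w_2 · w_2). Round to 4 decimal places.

w1 = Lv₀ = (3·0 + 5·2 + 5·1; 5·0 + 4·2 + 7·1; 5·0 + 7·2 + 4·1) = (15, 15, 18)
w2 = Lw1 = (3·15 + 5·15 + 5·18; 5·15 + 4·15 + 7·18; 5·15 + 7·15 + 4·18) = (210, 261, 252)
Lw2 = (3195, 3858, 3885)
w2·Lw2 = 210·3195 + 261·3858 + 252·3885 = 2656908; w2·w2 = 210·210 + 261·261 + 252·252 = 175725
λ ≈ 2656908/175725 = 15.1197

λ ≈ 15.1197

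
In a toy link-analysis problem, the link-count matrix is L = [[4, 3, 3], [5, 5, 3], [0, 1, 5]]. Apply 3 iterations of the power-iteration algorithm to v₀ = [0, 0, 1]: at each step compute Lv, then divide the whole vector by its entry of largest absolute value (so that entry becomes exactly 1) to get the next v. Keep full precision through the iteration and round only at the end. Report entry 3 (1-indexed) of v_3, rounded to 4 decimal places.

Lv0 = (3.00000, 3.00000, 5.00000); divide by 5.00000 → v1 = (0.60000, 0.60000, 1.00000)
Lv1 = (7.20000, 9.00000, 5.60000); divide by 9.00000 → v2 = (0.80000, 1.00000, 0.62222)
Lv2 = (8.06667, 10.86667, 4.11111); divide by 10.86667 → v3 = (0.74233, 1.00000, 0.37832)
Requested entry of v3: 185/489 = 0.3783

0.3783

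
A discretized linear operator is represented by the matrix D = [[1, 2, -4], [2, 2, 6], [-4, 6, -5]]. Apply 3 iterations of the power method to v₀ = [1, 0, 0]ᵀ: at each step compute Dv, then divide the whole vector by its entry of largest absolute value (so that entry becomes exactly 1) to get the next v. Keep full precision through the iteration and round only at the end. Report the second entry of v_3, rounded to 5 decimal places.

Dv0 = (1.000000, 2.000000, -4.000000); divide by -4.000000 → v1 = (-0.250000, -0.500000, 1.000000)
Dv1 = (-5.250000, 4.500000, -7.000000); divide by -7.000000 → v2 = (0.750000, -0.642857, 1.000000)
Dv2 = (-4.535714, 6.214286, -11.857143); divide by -11.857143 → v3 = (0.382530, -0.524096, 1.000000)
Requested entry of v3: 174/-332 = -0.52410

-0.52410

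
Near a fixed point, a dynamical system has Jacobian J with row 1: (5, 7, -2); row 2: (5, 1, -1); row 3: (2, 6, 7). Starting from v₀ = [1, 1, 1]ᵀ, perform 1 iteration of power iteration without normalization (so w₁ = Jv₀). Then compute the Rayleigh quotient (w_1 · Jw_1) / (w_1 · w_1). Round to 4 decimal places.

w1 = Jv₀ = (5·1 + 7·1 + (-2)·1; 5·1 + 1·1 + (-1)·1; 2·1 + 6·1 + 7·1) = (10, 5, 15)
Jw1 = (55, 40, 155)
w1·Jw1 = 10·55 + 5·40 + 15·155 = 3075; w1·w1 = 10·10 + 5·5 + 15·15 = 350
λ ≈ 3075/350 = 8.7857

8.7857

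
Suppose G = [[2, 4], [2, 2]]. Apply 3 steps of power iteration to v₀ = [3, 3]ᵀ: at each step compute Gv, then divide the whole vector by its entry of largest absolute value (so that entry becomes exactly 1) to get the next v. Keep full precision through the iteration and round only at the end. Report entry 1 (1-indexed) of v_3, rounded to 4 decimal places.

1.0000

Gv0 = (18.00000, 12.00000); divide by 18.00000 → v1 = (1.00000, 0.66667)
Gv1 = (4.66667, 3.33333); divide by 4.66667 → v2 = (1.00000, 0.71429)
Gv2 = (4.85714, 3.42857); divide by 4.85714 → v3 = (1.00000, 0.70588)
Requested entry of v3: 408/408 = 1.0000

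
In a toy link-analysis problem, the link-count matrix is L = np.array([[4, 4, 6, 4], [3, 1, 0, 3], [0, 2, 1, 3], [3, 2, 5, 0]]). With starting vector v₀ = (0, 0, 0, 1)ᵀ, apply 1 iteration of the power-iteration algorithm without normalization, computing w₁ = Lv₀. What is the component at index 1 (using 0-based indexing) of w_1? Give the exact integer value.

w1 = Lv₀ = (4, 3, 3, 0)
The requested component of w1 is 3.

3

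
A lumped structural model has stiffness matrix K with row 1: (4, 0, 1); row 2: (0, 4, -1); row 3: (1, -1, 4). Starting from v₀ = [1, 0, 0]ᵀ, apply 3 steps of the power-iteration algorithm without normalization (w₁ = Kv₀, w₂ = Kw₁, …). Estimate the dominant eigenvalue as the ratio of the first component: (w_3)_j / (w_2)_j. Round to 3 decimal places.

w1 = Kv₀ = (4, 0, 1)
w2 = Kw1 = (17, -1, 8)
w3 = Kw2 = (76, -12, 50)
Ratio at component: 76 / 17 = 4.471

4.471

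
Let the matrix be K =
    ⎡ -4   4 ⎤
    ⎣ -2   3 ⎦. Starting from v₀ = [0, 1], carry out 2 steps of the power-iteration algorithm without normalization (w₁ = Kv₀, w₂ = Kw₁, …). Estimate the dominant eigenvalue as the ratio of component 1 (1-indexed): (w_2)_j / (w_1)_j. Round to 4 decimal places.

λ ≈ -1.0000

w1 = Kv₀ = ((-4)·0 + 4·1; (-2)·0 + 3·1) = (4, 3)
w2 = Kw1 = ((-4)·4 + 4·3; (-2)·4 + 3·3) = (-4, 1)
Ratio at component: -4 / 4 = -1.0000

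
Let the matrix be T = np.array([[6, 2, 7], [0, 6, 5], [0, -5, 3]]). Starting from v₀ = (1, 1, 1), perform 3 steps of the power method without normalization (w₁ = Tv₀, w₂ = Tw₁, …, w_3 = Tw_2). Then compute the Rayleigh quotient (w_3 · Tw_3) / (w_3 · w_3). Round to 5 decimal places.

w1 = Tv₀ = (6·1 + 2·1 + 7·1; 0·1 + 6·1 + 5·1; 0·1 + (-5)·1 + 3·1) = (15, 11, -2)
w2 = Tw1 = (6·15 + 2·11 + 7·(-2); 0·15 + 6·11 + 5·(-2); 0·15 + (-5)·11 + 3·(-2)) = (98, 56, -61)
w3 = Tw2 = (273, 31, -463)
Tw3 = (-1541, -2129, -1544)
w3·Tw3 = 273·(-1541) + 31·(-2129) + (-463)·(-1544) = 228180; w3·w3 = 273·273 + 31·31 + (-463)·(-463) = 289859
λ ≈ 228180/289859 = 0.78721

λ ≈ 0.78721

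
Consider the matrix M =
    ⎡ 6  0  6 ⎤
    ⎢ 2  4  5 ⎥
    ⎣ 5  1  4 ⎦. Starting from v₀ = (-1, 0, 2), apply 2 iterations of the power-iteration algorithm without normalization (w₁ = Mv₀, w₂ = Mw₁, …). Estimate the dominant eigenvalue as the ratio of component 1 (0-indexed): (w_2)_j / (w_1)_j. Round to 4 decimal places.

w1 = Mv₀ = (6·(-1) + 0·0 + 6·2; 2·(-1) + 4·0 + 5·2; 5·(-1) + 1·0 + 4·2) = (6, 8, 3)
w2 = Mw1 = (6·6 + 0·8 + 6·3; 2·6 + 4·8 + 5·3; 5·6 + 1·8 + 4·3) = (54, 59, 50)
Ratio at component: 59 / 8 = 7.3750

λ ≈ 7.3750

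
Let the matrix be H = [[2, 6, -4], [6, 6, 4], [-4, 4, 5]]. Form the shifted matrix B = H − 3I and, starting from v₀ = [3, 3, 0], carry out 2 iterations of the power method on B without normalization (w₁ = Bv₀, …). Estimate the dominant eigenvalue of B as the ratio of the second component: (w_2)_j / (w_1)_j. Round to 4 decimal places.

6.3333

B = H − 3I has rows (-1, 6, -4); (6, 3, 4); (-4, 4, 2)
w1 = Bv₀ = ((-1)·3 + 6·3 + (-4)·0; 6·3 + 3·3 + 4·0; (-4)·3 + 4·3 + 2·0) = (15, 27, 0)
w2 = Bw1 = ((-1)·15 + 6·27 + (-4)·0; 6·15 + 3·27 + 4·0; (-4)·15 + 4·27 + 2·0) = (147, 171, 48)
Ratio: 171/27 = 6.3333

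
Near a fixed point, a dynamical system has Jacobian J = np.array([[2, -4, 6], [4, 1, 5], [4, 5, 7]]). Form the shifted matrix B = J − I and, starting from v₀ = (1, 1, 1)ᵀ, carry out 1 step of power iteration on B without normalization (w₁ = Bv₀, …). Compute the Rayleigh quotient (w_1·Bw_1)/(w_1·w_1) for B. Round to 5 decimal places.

10.02857

B = J − I has rows (1, -4, 6); (4, 0, 5); (4, 5, 6)
w1 = Bv₀ = (1·1 + (-4)·1 + 6·1; 4·1 + 0·1 + 5·1; 4·1 + 5·1 + 6·1) = (3, 9, 15)
Bw1 = (57, 87, 147)
w1·Bw1 = 3159; w1·w1 = 315; μ ≈ 3159/315 = 10.02857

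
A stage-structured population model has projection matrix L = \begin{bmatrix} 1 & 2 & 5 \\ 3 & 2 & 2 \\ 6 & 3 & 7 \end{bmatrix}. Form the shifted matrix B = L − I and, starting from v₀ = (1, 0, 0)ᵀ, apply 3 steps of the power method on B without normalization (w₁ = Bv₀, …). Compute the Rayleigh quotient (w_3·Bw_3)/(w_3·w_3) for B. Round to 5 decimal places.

μ ≈ 10.35715

B = L − I has rows (0, 2, 5); (3, 1, 2); (6, 3, 6)
w1 = Bv₀ = (0·1 + 2·0 + 5·0; 3·1 + 1·0 + 2·0; 6·1 + 3·0 + 6·0) = (0, 3, 6)
w2 = Bw1 = (0·0 + 2·3 + 5·6; 3·0 + 1·3 + 2·6; 6·0 + 3·3 + 6·6) = (36, 15, 45)
w3 = Bw2 = (255, 213, 531)
Bw3 = (3081, 2040, 5355)
w3·Bw3 = 4063680; w3·w3 = 392355; μ ≈ 4063680/392355 = 10.35715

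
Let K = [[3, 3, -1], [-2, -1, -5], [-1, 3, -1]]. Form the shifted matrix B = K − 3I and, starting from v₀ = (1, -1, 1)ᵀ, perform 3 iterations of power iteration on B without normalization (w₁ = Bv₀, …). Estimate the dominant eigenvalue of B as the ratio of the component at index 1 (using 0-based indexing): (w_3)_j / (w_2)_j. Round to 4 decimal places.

B = K − 3I has rows (0, 3, -1); (-2, -4, -5); (-1, 3, -4)
w1 = Bv₀ = (0·1 + 3·(-1) + (-1)·1; (-2)·1 + (-4)·(-1) + (-5)·1; (-1)·1 + 3·(-1) + (-4)·1) = (-4, -3, -8)
w2 = Bw1 = (0·(-4) + 3·(-3) + (-1)·(-8); (-2)·(-4) + (-4)·(-3) + (-5)·(-8); (-1)·(-4) + 3·(-3) + (-4)·(-8)) = (-1, 60, 27)
w3 = Bw2 = (153, -373, 73)
Ratio: -373/60 = -6.2167

-6.2167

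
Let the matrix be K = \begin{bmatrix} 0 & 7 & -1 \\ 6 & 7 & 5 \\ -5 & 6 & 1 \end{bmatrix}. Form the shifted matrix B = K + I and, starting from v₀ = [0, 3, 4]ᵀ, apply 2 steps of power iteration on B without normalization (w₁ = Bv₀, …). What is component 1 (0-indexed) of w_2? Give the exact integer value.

584

B = K + I has rows (1, 7, -1); (6, 8, 5); (-5, 6, 2)
w1 = Bv₀ = (17, 44, 26)
w2 = Bw1 = (299, 584, 231)
Requested component of w2: 584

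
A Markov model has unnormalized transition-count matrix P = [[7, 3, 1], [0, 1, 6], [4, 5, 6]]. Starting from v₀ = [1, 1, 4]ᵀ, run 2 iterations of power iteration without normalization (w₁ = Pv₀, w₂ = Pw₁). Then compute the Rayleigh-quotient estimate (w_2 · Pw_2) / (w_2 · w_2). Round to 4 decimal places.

λ ≈ 11.3080

w1 = Pv₀ = (7·1 + 3·1 + 1·4; 0·1 + 1·1 + 6·4; 4·1 + 5·1 + 6·4) = (14, 25, 33)
w2 = Pw1 = (7·14 + 3·25 + 1·33; 0·14 + 1·25 + 6·33; 4·14 + 5·25 + 6·33) = (206, 223, 379)
Pw2 = (2490, 2497, 4213)
w2·Pw2 = 206·2490 + 223·2497 + 379·4213 = 2666498; w2·w2 = 206·206 + 223·223 + 379·379 = 235806
λ ≈ 2666498/235806 = 11.3080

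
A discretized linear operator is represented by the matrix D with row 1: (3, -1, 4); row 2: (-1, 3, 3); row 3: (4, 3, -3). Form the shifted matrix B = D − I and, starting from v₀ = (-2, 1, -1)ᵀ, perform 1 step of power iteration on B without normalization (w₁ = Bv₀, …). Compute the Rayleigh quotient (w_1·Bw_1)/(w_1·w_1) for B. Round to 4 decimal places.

μ ≈ 2.9398

B = D − I has rows (2, -1, 4); (-1, 2, 3); (4, 3, -4)
w1 = Bv₀ = (2·(-2) + (-1)·1 + 4·(-1); (-1)·(-2) + 2·1 + 3·(-1); 4·(-2) + 3·1 + (-4)·(-1)) = (-9, 1, -1)
Bw1 = (-23, 8, -29)
w1·Bw1 = 244; w1·w1 = 83; μ ≈ 244/83 = 2.9398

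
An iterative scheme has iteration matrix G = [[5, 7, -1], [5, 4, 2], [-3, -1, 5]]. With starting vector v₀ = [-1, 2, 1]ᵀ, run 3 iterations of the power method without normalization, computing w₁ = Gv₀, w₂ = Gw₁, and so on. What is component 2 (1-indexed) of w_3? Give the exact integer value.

w1 = Gv₀ = (8, 5, 6)
w2 = Gw1 = (69, 72, 1)
w3 = Gw2 = (848, 635, -274)
The requested component of w3 is 635.

635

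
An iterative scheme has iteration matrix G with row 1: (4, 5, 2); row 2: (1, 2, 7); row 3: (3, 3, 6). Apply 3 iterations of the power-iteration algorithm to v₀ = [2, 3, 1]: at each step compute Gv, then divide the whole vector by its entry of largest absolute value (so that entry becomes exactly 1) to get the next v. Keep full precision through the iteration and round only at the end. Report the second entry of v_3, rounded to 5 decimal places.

Gv0 = (25.000000, 15.000000, 21.000000); divide by 25.000000 → v1 = (1.000000, 0.600000, 0.840000)
Gv1 = (8.680000, 8.080000, 9.840000); divide by 9.840000 → v2 = (0.882114, 0.821138, 1.000000)
Gv2 = (9.634146, 9.524390, 11.109756); divide by 11.109756 → v3 = (0.867179, 0.857300, 1.000000)
Requested entry of v3: 2343/2733 = 0.85730

0.85730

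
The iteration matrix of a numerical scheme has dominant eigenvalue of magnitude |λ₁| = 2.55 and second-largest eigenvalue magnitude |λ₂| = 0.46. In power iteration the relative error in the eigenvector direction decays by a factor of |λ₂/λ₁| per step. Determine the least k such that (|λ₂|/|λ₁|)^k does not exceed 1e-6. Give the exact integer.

|λ₂/λ₁| = 0.46/2.55 = 0.18039
Need k ≥ ln(1e-6) / ln(0.18039) = -13.8155 / -1.7126 ≈ 8.067
Smallest integer k satisfying the bound: 9

9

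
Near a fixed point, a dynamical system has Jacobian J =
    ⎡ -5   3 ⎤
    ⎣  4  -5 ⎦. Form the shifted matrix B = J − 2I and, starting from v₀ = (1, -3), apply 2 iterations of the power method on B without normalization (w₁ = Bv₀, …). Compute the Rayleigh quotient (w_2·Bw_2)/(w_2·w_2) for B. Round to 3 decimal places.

μ ≈ -10.397

B = J − 2I has rows (-7, 3); (4, -7)
w1 = Bv₀ = ((-7)·1 + 3·(-3); 4·1 + (-7)·(-3)) = (-16, 25)
w2 = Bw1 = ((-7)·(-16) + 3·25; 4·(-16) + (-7)·25) = (187, -239)
Bw2 = (-2026, 2421)
w2·Bw2 = -957481; w2·w2 = 92090; μ ≈ -957481/92090 = -10.397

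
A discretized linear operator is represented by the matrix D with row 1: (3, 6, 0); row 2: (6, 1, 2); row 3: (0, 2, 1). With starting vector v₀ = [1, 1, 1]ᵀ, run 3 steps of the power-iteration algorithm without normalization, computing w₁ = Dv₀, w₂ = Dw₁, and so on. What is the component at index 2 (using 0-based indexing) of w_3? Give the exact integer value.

w1 = Dv₀ = (3·1 + 6·1 + 0·1; 6·1 + 1·1 + 2·1; 0·1 + 2·1 + 1·1) = (9, 9, 3)
w2 = Dw1 = (3·9 + 6·9 + 0·3; 6·9 + 1·9 + 2·3; 0·9 + 2·9 + 1·3) = (81, 69, 21)
w3 = Dw2 = (657, 597, 159)
The requested component of w3 is 159.

159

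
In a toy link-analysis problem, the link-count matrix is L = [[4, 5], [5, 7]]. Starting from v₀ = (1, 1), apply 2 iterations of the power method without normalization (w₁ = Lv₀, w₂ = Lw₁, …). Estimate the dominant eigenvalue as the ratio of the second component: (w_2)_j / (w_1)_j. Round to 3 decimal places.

w1 = Lv₀ = (4·1 + 5·1; 5·1 + 7·1) = (9, 12)
w2 = Lw1 = (4·9 + 5·12; 5·9 + 7·12) = (96, 129)
Ratio at component: 129 / 12 = 10.750

λ ≈ 10.750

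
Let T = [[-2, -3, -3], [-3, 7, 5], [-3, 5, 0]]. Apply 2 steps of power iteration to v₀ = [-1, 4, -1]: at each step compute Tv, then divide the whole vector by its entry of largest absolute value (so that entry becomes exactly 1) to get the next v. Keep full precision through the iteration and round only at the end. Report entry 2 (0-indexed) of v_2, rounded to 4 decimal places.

Tv0 = (-7.00000, 26.00000, 23.00000); divide by 26.00000 → v1 = (-0.26923, 1.00000, 0.88462)
Tv1 = (-5.11538, 12.23077, 5.80769); divide by 12.23077 → v2 = (-0.41824, 1.00000, 0.47484)
Requested entry of v2: 151/318 = 0.4748

0.4748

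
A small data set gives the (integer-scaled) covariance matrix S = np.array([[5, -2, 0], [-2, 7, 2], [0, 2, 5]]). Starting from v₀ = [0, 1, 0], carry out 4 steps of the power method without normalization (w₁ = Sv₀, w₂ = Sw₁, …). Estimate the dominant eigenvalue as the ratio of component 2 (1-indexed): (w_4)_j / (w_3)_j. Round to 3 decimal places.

λ ≈ 8.891

w1 = Sv₀ = (5·0 + (-2)·1 + 0·0; (-2)·0 + 7·1 + 2·0; 0·0 + 2·1 + 5·0) = (-2, 7, 2)
w2 = Sw1 = (5·(-2) + (-2)·7 + 0·2; (-2)·(-2) + 7·7 + 2·2; 0·(-2) + 2·7 + 5·2) = (-24, 57, 24)
w3 = Sw2 = (-234, 495, 234)
w4 = Sw3 = (-2160, 4401, 2160)
Ratio at component: 4401 / 495 = 8.891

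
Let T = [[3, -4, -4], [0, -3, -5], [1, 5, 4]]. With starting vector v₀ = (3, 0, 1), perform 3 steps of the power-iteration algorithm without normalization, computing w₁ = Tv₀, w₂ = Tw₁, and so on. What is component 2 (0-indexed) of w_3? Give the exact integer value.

-61

w1 = Tv₀ = (3·3 + (-4)·0 + (-4)·1; 0·3 + (-3)·0 + (-5)·1; 1·3 + 5·0 + 4·1) = (5, -5, 7)
w2 = Tw1 = (3·5 + (-4)·(-5) + (-4)·7; 0·5 + (-3)·(-5) + (-5)·7; 1·5 + 5·(-5) + 4·7) = (7, -20, 8)
w3 = Tw2 = (69, 20, -61)
The requested component of w3 is -61.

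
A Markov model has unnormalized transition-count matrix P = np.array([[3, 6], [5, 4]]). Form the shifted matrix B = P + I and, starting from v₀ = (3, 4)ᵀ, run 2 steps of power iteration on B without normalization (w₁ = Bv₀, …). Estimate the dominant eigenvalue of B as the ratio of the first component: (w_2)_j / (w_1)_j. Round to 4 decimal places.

9.8333

B = P + I has rows (4, 6); (5, 5)
w1 = Bv₀ = (36, 35)
w2 = Bw1 = (354, 355)
Ratio: 354/36 = 9.8333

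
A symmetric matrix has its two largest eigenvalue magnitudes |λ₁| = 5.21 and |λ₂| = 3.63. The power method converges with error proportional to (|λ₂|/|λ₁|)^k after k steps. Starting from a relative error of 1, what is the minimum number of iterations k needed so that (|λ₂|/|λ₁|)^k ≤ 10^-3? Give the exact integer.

|λ₂/λ₁| = 3.63/5.21 = 0.69674
Need k ≥ ln(10^-3) / ln(0.69674) = -6.9078 / -0.3613 ≈ 19.117
Smallest integer k satisfying the bound: 20

20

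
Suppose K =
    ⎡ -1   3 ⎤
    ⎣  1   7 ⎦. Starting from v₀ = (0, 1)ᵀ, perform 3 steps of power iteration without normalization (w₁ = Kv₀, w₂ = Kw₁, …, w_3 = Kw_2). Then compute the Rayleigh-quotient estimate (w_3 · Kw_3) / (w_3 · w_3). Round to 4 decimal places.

λ ≈ 7.3547

w1 = Kv₀ = ((-1)·0 + 3·1; 1·0 + 7·1) = (3, 7)
w2 = Kw1 = ((-1)·3 + 3·7; 1·3 + 7·7) = (18, 52)
w3 = Kw2 = (138, 382)
Kw3 = (1008, 2812)
w3·Kw3 = 138·1008 + 382·2812 = 1213288; w3·w3 = 138·138 + 382·382 = 164968
λ ≈ 1213288/164968 = 7.3547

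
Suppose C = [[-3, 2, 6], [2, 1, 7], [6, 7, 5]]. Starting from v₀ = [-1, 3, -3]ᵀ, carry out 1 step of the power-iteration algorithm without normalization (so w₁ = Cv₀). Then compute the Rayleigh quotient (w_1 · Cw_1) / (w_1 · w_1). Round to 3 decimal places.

λ ≈ 1.823

w1 = Cv₀ = (-9, -20, 0)
Cw1 = (-13, -38, -194)
w1·Cw1 = (-9)·(-13) + (-20)·(-38) + 0·(-194) = 877; w1·w1 = (-9)·(-9) + (-20)·(-20) + 0·0 = 481
λ ≈ 877/481 = 1.823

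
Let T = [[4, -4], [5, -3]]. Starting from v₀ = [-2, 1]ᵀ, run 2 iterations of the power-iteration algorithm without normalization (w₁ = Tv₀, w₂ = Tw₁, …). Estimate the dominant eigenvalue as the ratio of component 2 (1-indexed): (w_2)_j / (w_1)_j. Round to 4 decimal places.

λ ≈ 1.6154

w1 = Tv₀ = (4·(-2) + (-4)·1; 5·(-2) + (-3)·1) = (-12, -13)
w2 = Tw1 = (4·(-12) + (-4)·(-13); 5·(-12) + (-3)·(-13)) = (4, -21)
Ratio at component: -21 / -13 = 1.6154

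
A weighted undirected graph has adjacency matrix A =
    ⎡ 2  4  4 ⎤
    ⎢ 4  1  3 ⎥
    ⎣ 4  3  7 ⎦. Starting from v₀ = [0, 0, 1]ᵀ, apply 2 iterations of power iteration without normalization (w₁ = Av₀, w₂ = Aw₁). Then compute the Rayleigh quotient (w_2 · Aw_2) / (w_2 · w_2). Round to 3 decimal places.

λ ≈ 11.309

w1 = Av₀ = (2·0 + 4·0 + 4·1; 4·0 + 1·0 + 3·1; 4·0 + 3·0 + 7·1) = (4, 3, 7)
w2 = Aw1 = (2·4 + 4·3 + 4·7; 4·4 + 1·3 + 3·7; 4·4 + 3·3 + 7·7) = (48, 40, 74)
Aw2 = (552, 454, 830)
w2·Aw2 = 48·552 + 40·454 + 74·830 = 106076; w2·w2 = 48·48 + 40·40 + 74·74 = 9380
λ ≈ 106076/9380 = 11.309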